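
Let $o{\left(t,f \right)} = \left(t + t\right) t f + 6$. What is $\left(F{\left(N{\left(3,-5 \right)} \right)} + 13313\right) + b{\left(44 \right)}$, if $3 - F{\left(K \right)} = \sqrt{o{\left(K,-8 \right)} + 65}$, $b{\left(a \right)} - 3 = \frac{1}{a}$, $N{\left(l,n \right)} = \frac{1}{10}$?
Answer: $\frac{586037}{44} - \frac{\sqrt{1771}}{5} \approx 13311.0$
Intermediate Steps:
$o{\left(t,f \right)} = 6 + 2 f t^{2}$ ($o{\left(t,f \right)} = 2 t t f + 6 = 2 t^{2} f + 6 = 2 f t^{2} + 6 = 6 + 2 f t^{2}$)
$N{\left(l,n \right)} = \frac{1}{10}$
$b{\left(a \right)} = 3 + \frac{1}{a}$
$F{\left(K \right)} = 3 - \sqrt{71 - 16 K^{2}}$ ($F{\left(K \right)} = 3 - \sqrt{\left(6 + 2 \left(-8\right) K^{2}\right) + 65} = 3 - \sqrt{\left(6 - 16 K^{2}\right) + 65} = 3 - \sqrt{71 - 16 K^{2}}$)
$\left(F{\left(N{\left(3,-5 \right)} \right)} + 13313\right) + b{\left(44 \right)} = \left(\left(3 - \sqrt{71 - \frac{16}{100}}\right) + 13313\right) + \left(3 + \frac{1}{44}\right) = \left(\left(3 - \sqrt{71 - \frac{4}{25}}\right) + 13313\right) + \left(3 + \frac{1}{44}\right) = \left(\left(3 - \sqrt{71 - \frac{4}{25}}\right) + 13313\right) + \frac{133}{44} = \left(\left(3 - \sqrt{\frac{1771}{25}}\right) + 13313\right) + \frac{133}{44} = \left(\left(3 - \frac{\sqrt{1771}}{5}\right) + 13313\right) + \frac{133}{44} = \left(13316 - \frac{\sqrt{1771}}{5}\right) + \frac{133}{44} = \frac{586037}{44} - \frac{\sqrt{1771}}{5}$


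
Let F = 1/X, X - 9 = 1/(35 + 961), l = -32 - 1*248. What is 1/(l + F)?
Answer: -8965/2509204 ≈ -0.0035728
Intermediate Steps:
l = -280 (l = -32 - 248 = -280)
X = 8965/996 (X = 9 + 1/(35 + 961) = 9 + 1/996 = 8965/996 ≈ 9.0010)
F = 996/8965 (F = 1/(8965/996) = 996/8965 ≈ 0.11110)
1/(l + F) = 1/(-280 + 996/8965) = 1/(-2509204/8965) = -8965/2509204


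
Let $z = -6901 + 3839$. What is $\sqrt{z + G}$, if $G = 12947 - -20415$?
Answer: $10 \sqrt{303} \approx 174.07$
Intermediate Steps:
$z = -3062$
$G = 33362$ ($G = 12947 + 20415 = 33362$)
$\sqrt{z + G} = \sqrt{-3062 + 33362} = \sqrt{30300} = 10 \sqrt{303}$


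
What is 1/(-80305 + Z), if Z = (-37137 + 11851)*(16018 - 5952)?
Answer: -1/254609181 ≈ -3.9276e-9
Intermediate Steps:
Z = -254528876 (Z = -25286*10066 = -254528876)
1/(-80305 + Z) = 1/(-80305 - 254528876) = 1/(-254609181) = -1/254609181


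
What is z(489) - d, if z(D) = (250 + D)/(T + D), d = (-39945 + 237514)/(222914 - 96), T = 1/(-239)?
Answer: 4066112237/6510184915 ≈ 0.62458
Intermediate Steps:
T = -1/239 ≈ -0.0041841
d = 197569/222818 ≈ 0.88668
z(D) = (250 + D)/(-1/239 + D)
z(489) - d = 239*(250 + 489)/(-1 + 239*489) - 1*197569/222818 = 239*739/(-1 + 116871) - 197569/222818 = 239*739/116870 - 197569/222818 = 239*(1/116870)*739 - 197569/222818 = 176621/116870 - 197569/222818 = 4066112237/6510184915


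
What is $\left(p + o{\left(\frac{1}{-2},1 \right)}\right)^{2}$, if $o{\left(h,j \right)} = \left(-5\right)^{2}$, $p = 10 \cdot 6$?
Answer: $7225$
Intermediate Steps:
$p = 60$
$o{\left(h,j \right)} = 25$
$\left(p + o{\left(\frac{1}{-2},1 \right)}\right)^{2} = \left(60 + 25\right)^{2} = 85^{2} = 7225$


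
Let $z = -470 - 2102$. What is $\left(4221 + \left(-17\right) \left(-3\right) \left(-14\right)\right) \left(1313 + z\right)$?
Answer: $-4415313$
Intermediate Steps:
$z = -2572$ ($z = -470 - 2102 = -2572$)
$\left(4221 + \left(-17\right) \left(-3\right) \left(-14\right)\right) \left(1313 + z\right) = \left(4221 + \left(-17\right) \left(-3\right) \left(-14\right)\right) \left(1313 - 2572\right) = \left(4221 + 51 \left(-14\right)\right) \left(-1259\right) = \left(4221 - 714\right) \left(-1259\right) = 3507 \left(-1259\right) = -4415313$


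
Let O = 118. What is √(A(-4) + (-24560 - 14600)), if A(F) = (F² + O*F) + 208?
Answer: 4*I*√2463 ≈ 198.51*I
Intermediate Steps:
A(F) = 208 + F² + 118*F (A(F) = (F² + 118*F) + 208 = 208 + F² + 118*F)
√(A(-4) + (-24560 - 14600)) = √((208 + (-4)² + 118*(-4)) + (-24560 - 14600)) = √((208 + 16 - 472) - 39160) = √(-248 - 39160) = √(-39408) = 4*I*√2463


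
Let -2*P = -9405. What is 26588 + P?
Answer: 62581/2 ≈ 31291.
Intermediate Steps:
P = 9405/2 (P = -½*(-9405) = 9405/2 ≈ 4702.5)
26588 + P = 26588 + 9405/2 = 62581/2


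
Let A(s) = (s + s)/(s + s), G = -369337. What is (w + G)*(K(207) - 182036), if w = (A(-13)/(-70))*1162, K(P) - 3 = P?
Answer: 335790438368/5 ≈ 6.7158e+10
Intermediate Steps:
K(P) = 3 + P
A(s) = 1 (A(s) = (2*s)/((2*s)) = (2*s)*(1/(2*s)) = 1)
w = -83/5 (w = (1/(-70))*1162 = (1*(-1/70))*1162 = -1/70*1162 = -83/5 ≈ -16.600)
(w + G)*(K(207) - 182036) = (-83/5 - 369337)*((3 + 207) - 182036) = -1846768*(210 - 182036)/5 = -1846768/5*(-181826) = 335790438368/5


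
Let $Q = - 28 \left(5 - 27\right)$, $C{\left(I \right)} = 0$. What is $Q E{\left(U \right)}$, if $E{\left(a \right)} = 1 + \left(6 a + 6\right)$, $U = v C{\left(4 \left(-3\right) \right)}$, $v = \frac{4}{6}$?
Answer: $4312$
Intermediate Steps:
$v = \frac{2}{3}$ ($v = 4 \cdot \frac{1}{6} = \frac{2}{3} \approx 0.66667$)
$Q = 616$ ($Q = \left(-28\right) \left(-22\right) = 616$)
$U = 0$ ($U = \frac{2}{3} \cdot 0 = 0$)
$E{\left(a \right)} = 7 + 6 a$ ($E{\left(a \right)} = 1 + \left(6 + 6 a\right) = 7 + 6 a$)
$Q E{\left(U \right)} = 616 \left(7 + 6 \cdot 0\right) = 616 \left(7 + 0\right) = 616 \cdot 7 = 4312$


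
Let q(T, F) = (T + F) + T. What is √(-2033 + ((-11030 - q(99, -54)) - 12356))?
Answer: I*√25563 ≈ 159.88*I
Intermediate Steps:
q(T, F) = F + 2*T (q(T, F) = (F + T) + T = F + 2*T)
√(-2033 + ((-11030 - q(99, -54)) - 12356)) = √(-2033 + ((-11030 - (-54 + 2*99)) - 12356)) = √(-2033 + ((-11030 - (-54 + 198)) - 12356)) = √(-2033 + ((-11030 - 1*144) - 12356)) = √(-2033 + ((-11030 - 144) - 12356)) = √(-2033 + (-11174 - 12356)) = √(-2033 - 23530) = √(-25563) = I*√25563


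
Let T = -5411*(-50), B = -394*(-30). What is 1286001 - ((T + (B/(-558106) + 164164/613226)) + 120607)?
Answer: 76563974700221200/85561277489 ≈ 8.9484e+5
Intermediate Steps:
B = 11820
T = 270550
1286001 - ((T + (B/(-558106) + 164164/613226)) + 120607) = 1286001 - ((270550 + (11820/(-558106) + 164164/613226)) + 120607) = 1286001 - ((270550 + (11820*(-1/558106) + 164164*(1/613226))) + 120607) = 1286001 - ((270550 + (-5910/279053 + 82082/306613)) + 120607) = 1286001 - ((270550 + 21093145516/85561277489) + 120607) = 1286001 - (23148624717794466/85561277489 + 120607) = 1286001 - 1*33467913711910289/85561277489 = 1286001 - 33467913711910289/85561277489 = 76563974700221200/85561277489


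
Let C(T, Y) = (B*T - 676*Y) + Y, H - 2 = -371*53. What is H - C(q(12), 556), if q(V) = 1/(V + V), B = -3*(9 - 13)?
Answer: 711277/2 ≈ 3.5564e+5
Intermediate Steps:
H = -19661 (H = 2 - 371*53 = 2 - 19663 = -19661)
B = 12 (B = -3*(-4) = 12)
q(V) = 1/(2*V)
C(T, Y) = -675*Y + 12*T (C(T, Y) = (12*T - 676*Y) + Y = (-676*Y + 12*T) + Y = -675*Y + 12*T)
H - C(q(12), 556) = -19661 - (-675*556 + 12*((1/2)/12)) = -19661 - (-375300 + 12*((1/2)*(1/12))) = -19661 - (-375300 + 12*(1/24)) = -19661 - (-375300 + 1/2) = -19661 - 1*(-750599/2) = -19661 + 750599/2 = 711277/2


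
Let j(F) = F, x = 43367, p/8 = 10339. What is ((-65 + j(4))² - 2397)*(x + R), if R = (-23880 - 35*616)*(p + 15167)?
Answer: -5888593792332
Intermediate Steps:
p = 82712 (p = 8*10339 = 82712)
R = -4447621760 (R = (-23880 - 35*616)*(82712 + 15167) = (-23880 - 21560)*97879 = -45440*97879 = -4447621760)
((-65 + j(4))² - 2397)*(x + R) = ((-65 + 4)² - 2397)*(43367 - 4447621760) = ((-61)² - 2397)*(-4447578393) = (3721 - 2397)*(-4447578393) = 1324*(-4447578393) = -5888593792332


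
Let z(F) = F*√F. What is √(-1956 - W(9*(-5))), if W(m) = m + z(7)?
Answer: √(-1911 - 7*√7) ≈ 43.926*I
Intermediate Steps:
z(F) = F^(3/2)
W(m) = m + 7*√7 (W(m) = m + 7^(3/2) = m + 7*√7)
√(-1956 - W(9*(-5))) = √(-1956 - (9*(-5) + 7*√7)) = √(-1956 - (-45 + 7*√7)) = √(-1956 + (45 - 7*√7)) = √(-1911 - 7*√7)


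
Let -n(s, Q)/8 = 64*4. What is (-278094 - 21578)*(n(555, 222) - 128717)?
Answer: 39186609080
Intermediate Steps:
n(s, Q) = -2048 (n(s, Q) = -512*4 = -8*256 = -2048)
(-278094 - 21578)*(n(555, 222) - 128717) = (-278094 - 21578)*(-2048 - 128717) = -299672*(-130765) = 39186609080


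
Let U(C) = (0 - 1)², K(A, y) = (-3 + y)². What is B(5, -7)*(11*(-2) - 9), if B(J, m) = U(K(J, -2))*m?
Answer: 217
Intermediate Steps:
U(C) = 1 (U(C) = (-1)² = 1)
B(J, m) = m (B(J, m) = 1*m = m)
B(5, -7)*(11*(-2) - 9) = -7*(11*(-2) - 9) = -7*(-22 - 9) = -7*(-31) = 217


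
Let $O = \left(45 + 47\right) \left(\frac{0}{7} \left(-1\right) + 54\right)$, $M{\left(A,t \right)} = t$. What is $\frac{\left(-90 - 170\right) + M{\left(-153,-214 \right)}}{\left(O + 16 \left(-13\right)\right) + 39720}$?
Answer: $- \frac{237}{22240} \approx -0.010656$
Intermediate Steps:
$O = 4968$ ($O = 92 \left(0 \cdot \frac{1}{7} \left(-1\right) + 54\right) = 92 \left(0 \left(-1\right) + 54\right) = 92 \left(0 + 54\right) = 92 \cdot 54 = 4968$)
$\frac{\left(-90 - 170\right) + M{\left(-153,-214 \right)}}{\left(O + 16 \left(-13\right)\right) + 39720} = \frac{\left(-90 - 170\right) - 214}{\left(4968 + 16 \left(-13\right)\right) + 39720} = \frac{\left(-90 - 170\right) - 214}{\left(4968 - 208\right) + 39720} = \frac{-260 - 214}{4760 + 39720} = - \frac{474}{44480} = \left(-474\right) \frac{1}{44480} = - \frac{237}{22240}$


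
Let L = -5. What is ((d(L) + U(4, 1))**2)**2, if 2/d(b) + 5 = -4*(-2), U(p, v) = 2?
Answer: 4096/81 ≈ 50.568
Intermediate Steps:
d(b) = 2/3 (d(b) = 2/(-5 - 4*(-2)) = 2/(-5 + 8) = 2/3)
((d(L) + U(4, 1))**2)**2 = ((2/3 + 2)**2)**2 = ((8/3)**2)**2 = (64/9)**2 = 4096/81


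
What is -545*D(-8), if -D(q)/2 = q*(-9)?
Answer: 78480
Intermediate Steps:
D(q) = 18*q (D(q) = -2*q*(-9) = -(-18)*q = 18*q)
-545*D(-8) = -9810*(-8) = -545*(-144) = 78480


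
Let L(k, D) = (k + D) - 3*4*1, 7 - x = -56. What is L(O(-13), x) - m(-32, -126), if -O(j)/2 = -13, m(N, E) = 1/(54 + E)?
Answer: 5545/72 ≈ 77.014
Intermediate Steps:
x = 63 (x = 7 - 1*(-56) = 7 + 56 = 63)
O(j) = 26 (O(j) = -2*(-13) = 26)
L(k, D) = -12 + D + k (L(k, D) = (D + k) - 12*1 = (D + k) - 12 = -12 + D + k)
L(O(-13), x) - m(-32, -126) = (-12 + 63 + 26) - 1/(54 - 126) = 77 - 1/(-72) = 77 - 1*(-1/72) = 77 + 1/72 = 5545/72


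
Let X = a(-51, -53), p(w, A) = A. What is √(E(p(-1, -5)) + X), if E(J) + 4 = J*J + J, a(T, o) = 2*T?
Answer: I*√86 ≈ 9.2736*I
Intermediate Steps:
E(J) = -4 + J + J² (E(J) = -4 + (J*J + J) = -4 + (J² + J) = -4 + (J + J²) = -4 + J + J²)
X = -102 (X = 2*(-51) = -102)
√(E(p(-1, -5)) + X) = √((-4 - 5 + (-5)²) - 102) = √((-4 - 5 + 25) - 102) = √(16 - 102) = √(-86) = I*√86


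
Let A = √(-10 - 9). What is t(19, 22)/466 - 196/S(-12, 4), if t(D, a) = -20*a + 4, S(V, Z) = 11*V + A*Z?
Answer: 135217/258164 + 49*I*√19/1108 ≈ 0.52376 + 0.19277*I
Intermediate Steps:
A = I*√19 (A = √(-19) = I*√19 ≈ 4.3589*I)
S(V, Z) = 11*V + I*Z*√19 (S(V, Z) = 11*V + (I*√19)*Z = 11*V + I*Z*√19)
t(D, a) = 4 - 20*a
t(19, 22)/466 - 196/S(-12, 4) = (4 - 20*22)/466 - 196/(11*(-12) + I*4*√19) = (4 - 440)*(1/466) - 196/(-132 + 4*I*√19) = -436*1/466 - 196/(-132 + 4*I*√19) = -218/233 - 196/(-132 + 4*I*√19)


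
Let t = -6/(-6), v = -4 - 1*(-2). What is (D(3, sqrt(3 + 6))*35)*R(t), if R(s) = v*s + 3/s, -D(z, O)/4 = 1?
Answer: -140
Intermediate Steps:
D(z, O) = -4 (D(z, O) = -4*1 = -4)
v = -2 (v = -4 + 2 = -2)
t = 1 (t = -6*(-1/6) = 1)
R(s) = -2*s + 3/s
(D(3, sqrt(3 + 6))*35)*R(t) = (-4*35)*(-2*1 + 3/1) = -140*(-2 + 3*1) = -140*(-2 + 3) = -140*1 = -140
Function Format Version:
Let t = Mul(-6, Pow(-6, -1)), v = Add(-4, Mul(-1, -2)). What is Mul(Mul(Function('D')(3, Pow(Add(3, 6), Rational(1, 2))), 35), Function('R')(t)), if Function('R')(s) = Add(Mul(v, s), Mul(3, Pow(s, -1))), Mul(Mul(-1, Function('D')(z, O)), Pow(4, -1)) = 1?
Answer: -140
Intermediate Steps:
Function('D')(z, O) = -4 (Function('D')(z, O) = Mul(-4, 1) = -4)
v = -2 (v = Add(-4, 2) = -2)
t = 1 (t = Mul(-6, Rational(-1, 6)) = 1)
Function('R')(s) = Add(Mul(-2, s), Mul(3, Pow(s, -1)))
Mul(Mul(Function('D')(3, Pow(Add(3, 6), Rational(1, 2))), 35), Function('R')(t)) = Mul(Mul(-4, 35), Add(Mul(-2, 1), Mul(3, Pow(1, -1)))) = Mul(-140, Add(-2, Mul(3, 1))) = Mul(-140, Add(-2, 3)) = Mul(-140, 1) = -140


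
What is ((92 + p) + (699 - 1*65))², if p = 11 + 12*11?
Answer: 755161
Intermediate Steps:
p = 143 (p = 11 + 132 = 143)
((92 + p) + (699 - 1*65))² = ((92 + 143) + (699 - 1*65))² = (235 + (699 - 65))² = (235 + 634)² = 869² = 755161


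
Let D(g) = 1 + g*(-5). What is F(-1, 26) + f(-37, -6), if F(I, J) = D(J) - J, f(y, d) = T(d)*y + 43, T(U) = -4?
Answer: 36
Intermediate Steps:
D(g) = 1 - 5*g
f(y, d) = 43 - 4*y (f(y, d) = -4*y + 43 = 43 - 4*y)
F(I, J) = 1 - 6*J (F(I, J) = (1 - 5*J) - J = 1 - 6*J)
F(-1, 26) + f(-37, -6) = (1 - 6*26) + (43 - 4*(-37)) = (1 - 156) + (43 + 148) = -155 + 191 = 36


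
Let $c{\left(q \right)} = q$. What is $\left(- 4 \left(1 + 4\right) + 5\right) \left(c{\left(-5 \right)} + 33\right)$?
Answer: $-420$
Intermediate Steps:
$\left(- 4 \left(1 + 4\right) + 5\right) \left(c{\left(-5 \right)} + 33\right) = \left(- 4 \left(1 + 4\right) + 5\right) \left(-5 + 33\right) = \left(\left(-4\right) 5 + 5\right) 28 = \left(-20 + 5\right) 28 = \left(-15\right) 28 = -420$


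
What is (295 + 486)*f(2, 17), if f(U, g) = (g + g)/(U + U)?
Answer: 13277/2 ≈ 6638.5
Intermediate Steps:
f(U, g) = g/U (f(U, g) = (2*g)/((2*U)) = (2*g)*(1/(2*U)) = g/U)
(295 + 486)*f(2, 17) = (295 + 486)*(17/2) = 781*(17*(½)) = 781*(17/2) = 13277/2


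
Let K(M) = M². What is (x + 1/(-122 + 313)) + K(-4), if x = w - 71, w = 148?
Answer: 17764/191 ≈ 93.005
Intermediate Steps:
x = 77 (x = 148 - 71 = 77)
(x + 1/(-122 + 313)) + K(-4) = (77 + 1/(-122 + 313)) + (-4)² = (77 + 1/191) + 16 = 14708/191 + 16 = 17764/191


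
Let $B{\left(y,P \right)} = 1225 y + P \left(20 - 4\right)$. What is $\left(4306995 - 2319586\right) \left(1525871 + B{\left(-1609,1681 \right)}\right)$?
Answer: $-831249713522$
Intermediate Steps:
$B{\left(y,P \right)} = 16 P + 1225 y$ ($B{\left(y,P \right)} = 1225 y + P 16 = 1225 y + 16 P = 16 P + 1225 y$)
$\left(4306995 - 2319586\right) \left(1525871 + B{\left(-1609,1681 \right)}\right) = \left(4306995 - 2319586\right) \left(1525871 + \left(16 \cdot 1681 + 1225 \left(-1609\right)\right)\right) = 1987409 \left(1525871 + \left(26896 - 1971025\right)\right) = 1987409 \left(1525871 - 1944129\right) = 1987409 \left(-418258\right) = -831249713522$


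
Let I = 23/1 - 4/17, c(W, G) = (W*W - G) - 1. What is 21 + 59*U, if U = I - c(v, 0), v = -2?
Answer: 20181/17 ≈ 1187.1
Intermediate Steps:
c(W, G) = -1 + W² - G (c(W, G) = (W² - G) - 1 = -1 + W² - G)
I = 387/17 (I = 23*1 - 4*1/17 = 23 - 4/17 = 387/17 ≈ 22.765)
U = 336/17 (U = 387/17 - (-1 + (-2)² - 1*0) = 387/17 - (-1 + 4 + 0) = 387/17 - 1*3 = 387/17 - 3 = 336/17 ≈ 19.765)
21 + 59*U = 21 + 59*(336/17) = 21 + 19824/17 = 20181/17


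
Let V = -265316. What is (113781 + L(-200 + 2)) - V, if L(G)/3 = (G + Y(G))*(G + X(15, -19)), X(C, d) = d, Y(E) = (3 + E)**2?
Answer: -24246280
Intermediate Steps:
L(G) = 3*(-19 + G)*(G + (3 + G)**2) (L(G) = 3*((G + (3 + G)**2)*(G - 19)) = 3*((G + (3 + G)**2)*(-19 + G)) = 3*((-19 + G)*(G + (3 + G)**2)) = 3*(-19 + G)*(G + (3 + G)**2))
(113781 + L(-200 + 2)) - V = (113781 + (-513 - 372*(-200 + 2) - 36*(-200 + 2)**2 + 3*(-200 + 2)**3)) - 1*(-265316) = (113781 + (-513 - 372*(-198) - 36*(-198)**2 + 3*(-198)**3)) + 265316 = (113781 + (-513 + 73656 - 36*39204 + 3*(-7762392))) + 265316 = (113781 + (-513 + 73656 - 1411344 - 23287176)) + 265316 = (113781 - 24625377) + 265316 = -24511596 + 265316 = -24246280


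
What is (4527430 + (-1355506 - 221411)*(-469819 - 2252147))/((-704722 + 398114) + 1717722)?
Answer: 2146159493126/705557 ≈ 3.0418e+6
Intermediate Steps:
(4527430 + (-1355506 - 221411)*(-469819 - 2252147))/((-704722 + 398114) + 1717722) = (4527430 - 1576917*(-2721966))/(-306608 + 1717722) = (4527430 + 4292314458822)/1411114 = 4292318986252*(1/1411114) = 2146159493126/705557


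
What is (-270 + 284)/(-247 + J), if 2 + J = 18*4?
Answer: -14/177 ≈ -0.079096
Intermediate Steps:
J = 70 (J = -2 + 18*4 = -2 + 72 = 70)
(-270 + 284)/(-247 + J) = (-270 + 284)/(-247 + 70) = 14/(-177) = 14*(-1/177) = -14/177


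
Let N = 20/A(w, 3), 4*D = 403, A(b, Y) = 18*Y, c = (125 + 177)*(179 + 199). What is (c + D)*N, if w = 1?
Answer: 2285135/54 ≈ 42317.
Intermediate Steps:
c = 114156 (c = 302*378 = 114156)
D = 403/4 (D = (¼)*403 = 403/4 ≈ 100.75)
N = 10/27 (N = 20/((18*3)) = 20/54 = 20*(1/54) = 10/27 ≈ 0.37037)
(c + D)*N = (114156 + 403/4)*(10/27) = (457027/4)*(10/27) = 2285135/54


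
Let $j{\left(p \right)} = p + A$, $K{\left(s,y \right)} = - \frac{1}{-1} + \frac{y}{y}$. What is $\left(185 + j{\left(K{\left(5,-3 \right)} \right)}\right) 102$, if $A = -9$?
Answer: $18156$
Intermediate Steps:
$K{\left(s,y \right)} = 2$ ($K{\left(s,y \right)} = \left(-1\right) \left(-1\right) + 1 = 1 + 1 = 2$)
$j{\left(p \right)} = -9 + p$ ($j{\left(p \right)} = p - 9 = -9 + p$)
$\left(185 + j{\left(K{\left(5,-3 \right)} \right)}\right) 102 = \left(185 + \left(-9 + 2\right)\right) 102 = \left(185 - 7\right) 102 = 178 \cdot 102 = 18156$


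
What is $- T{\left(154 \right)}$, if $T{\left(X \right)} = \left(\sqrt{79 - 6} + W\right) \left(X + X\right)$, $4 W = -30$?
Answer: $2310 - 308 \sqrt{73} \approx -321.55$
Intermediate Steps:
$W = - \frac{15}{2}$ ($W = \frac{1}{4} \left(-30\right) = - \frac{15}{2} \approx -7.5$)
$T{\left(X \right)} = 2 X \left(- \frac{15}{2} + \sqrt{73}\right)$ ($T{\left(X \right)} = \left(\sqrt{79 - 6} - \frac{15}{2}\right) \left(X + X\right) = \left(\sqrt{73} - \frac{15}{2}\right) 2 X = \left(- \frac{15}{2} + \sqrt{73}\right) 2 X = 2 X \left(- \frac{15}{2} + \sqrt{73}\right)$)
$- T{\left(154 \right)} = - 154 \left(-15 + 2 \sqrt{73}\right) = - (-2310 + 308 \sqrt{73}) = 2310 - 308 \sqrt{73}$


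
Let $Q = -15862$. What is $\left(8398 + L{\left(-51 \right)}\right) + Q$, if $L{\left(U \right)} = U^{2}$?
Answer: $-4863$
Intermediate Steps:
$\left(8398 + L{\left(-51 \right)}\right) + Q = \left(8398 + \left(-51\right)^{2}\right) - 15862 = \left(8398 + 2601\right) - 15862 = 10999 - 15862 = -4863$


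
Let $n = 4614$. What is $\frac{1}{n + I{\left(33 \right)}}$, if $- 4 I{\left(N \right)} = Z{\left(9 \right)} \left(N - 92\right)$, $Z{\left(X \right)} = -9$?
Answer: $\frac{4}{17925} \approx 0.00022315$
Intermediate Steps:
$I{\left(N \right)} = -207 + \frac{9 N}{4}$ ($I{\left(N \right)} = - \frac{\left(-9\right) \left(N - 92\right)}{4} = - \frac{\left(-9\right) \left(-92 + N\right)}{4} = - \frac{828 - 9 N}{4} = -207 + \frac{9 N}{4}$)
$\frac{1}{n + I{\left(33 \right)}} = \frac{1}{4614 + \left(-207 + \frac{9}{4} \cdot 33\right)} = \frac{1}{4614 + \left(-207 + \frac{297}{4}\right)} = \frac{1}{4614 - \frac{531}{4}} = \frac{1}{\frac{17925}{4}} = \frac{4}{17925}$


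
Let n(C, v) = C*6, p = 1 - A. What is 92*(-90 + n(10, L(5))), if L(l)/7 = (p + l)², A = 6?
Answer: -2760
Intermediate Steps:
p = -5 (p = 1 - 1*6 = 1 - 6 = -5)
L(l) = 7*(-5 + l)²
n(C, v) = 6*C
92*(-90 + n(10, L(5))) = 92*(-90 + 6*10) = 92*(-90 + 60) = 92*(-30) = -2760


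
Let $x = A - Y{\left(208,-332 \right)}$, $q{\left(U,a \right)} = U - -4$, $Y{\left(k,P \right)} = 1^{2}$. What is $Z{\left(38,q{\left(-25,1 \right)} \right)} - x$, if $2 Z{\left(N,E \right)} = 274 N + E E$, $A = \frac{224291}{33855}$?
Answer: $\frac{367047443}{67710} \approx 5420.9$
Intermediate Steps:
$Y{\left(k,P \right)} = 1$
$q{\left(U,a \right)} = 4 + U$ ($q{\left(U,a \right)} = U + 4 = 4 + U$)
$A = \frac{224291}{33855}$ ($A = 224291 \cdot \frac{1}{33855} = \frac{224291}{33855} \approx 6.625$)
$Z{\left(N,E \right)} = \frac{E^{2}}{2} + 137 N$ ($Z{\left(N,E \right)} = \frac{274 N + E E}{2} = \frac{274 N + E^{2}}{2} = \frac{E^{2} + 274 N}{2} = \frac{E^{2}}{2} + 137 N$)
$x = \frac{190436}{33855}$ ($x = \frac{224291}{33855} - 1 = \frac{190436}{33855} \approx 5.625$)
$Z{\left(38,q{\left(-25,1 \right)} \right)} - x = \left(\frac{\left(4 - 25\right)^{2}}{2} + 137 \cdot 38\right) - \frac{190436}{33855} = \left(\frac{\left(-21\right)^{2}}{2} + 5206\right) - \frac{190436}{33855} = \left(\frac{1}{2} \cdot 441 + 5206\right) - \frac{190436}{33855} = \left(\frac{441}{2} + 5206\right) - \frac{190436}{33855} = \frac{10853}{2} - \frac{190436}{33855} = \frac{367047443}{67710}$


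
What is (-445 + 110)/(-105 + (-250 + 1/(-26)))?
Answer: 8710/9231 ≈ 0.94356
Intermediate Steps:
(-445 + 110)/(-105 + (-250 + 1/(-26))) = -335/(-105 + (-250 - 1/26)) = -335/(-105 - 6501/26) = -335/(-9231/26) = -335*(-26/9231) = 8710/9231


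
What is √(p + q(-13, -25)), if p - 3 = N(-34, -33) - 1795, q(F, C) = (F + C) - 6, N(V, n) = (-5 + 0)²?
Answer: I*√1811 ≈ 42.556*I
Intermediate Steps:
N(V, n) = 25 (N(V, n) = (-5)² = 25)
q(F, C) = -6 + C + F (q(F, C) = (C + F) - 6 = -6 + C + F)
p = -1767 (p = 3 + (25 - 1795) = 3 - 1770 = -1767)
√(p + q(-13, -25)) = √(-1767 + (-6 - 25 - 13)) = √(-1767 - 44) = √(-1811) = I*√1811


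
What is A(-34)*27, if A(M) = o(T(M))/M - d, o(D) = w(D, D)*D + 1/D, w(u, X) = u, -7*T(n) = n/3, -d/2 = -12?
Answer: -36851007/56644 ≈ -650.57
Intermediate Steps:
d = 24 (d = -2*(-12) = 24)
T(n) = -n/21 (T(n) = -n/(7*3) = -n/21)
o(D) = 1/D + D² (o(D) = D*D + 1/D = D² + 1/D = 1/D + D²)
A(M) = -24 - 21*(1 - M³/9261)/M² (A(M) = ((1 + (-M/21)³)/((-M/21)))/M - 1*24 = ((-21/M)*(1 - M³/9261))/M - 24 = (-21*(1 - M³/9261)/M)/M - 24 = -21*(1 - M³/9261)/M² - 24 = -24 - 21*(1 - M³/9261)/M²)
A(-34)*27 = (-24 - 21/(-34)² + (1/441)*(-34))*27 = (-24 - 21*1/1156 - 34/441)*27 = (-24 - 21/1156 - 34/441)*27 = -12283669/509796*27 = -36851007/56644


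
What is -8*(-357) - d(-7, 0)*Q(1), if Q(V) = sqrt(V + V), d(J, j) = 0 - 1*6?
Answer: 2856 + 6*sqrt(2) ≈ 2864.5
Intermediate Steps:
d(J, j) = -6 (d(J, j) = 0 - 6 = -6)
Q(V) = sqrt(2)*sqrt(V) (Q(V) = sqrt(2*V) = sqrt(2)*sqrt(V))
-8*(-357) - d(-7, 0)*Q(1) = -8*(-357) - (-6)*sqrt(2)*sqrt(1) = 2856 - (-6)*sqrt(2)*1 = 2856 - (-6)*sqrt(2) = 2856 + 6*sqrt(2)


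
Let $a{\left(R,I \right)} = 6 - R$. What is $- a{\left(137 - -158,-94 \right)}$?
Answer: $289$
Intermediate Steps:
$- a{\left(137 - -158,-94 \right)} = - (6 - \left(137 - -158\right)) = - (6 - \left(137 + 158\right)) = - (6 - 295) = \left(-1\right) \left(-289\right) = 289$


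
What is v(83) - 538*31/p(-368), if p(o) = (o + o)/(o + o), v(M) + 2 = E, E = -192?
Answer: -16872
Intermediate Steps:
v(M) = -194 (v(M) = -2 - 192 = -194)
p(o) = 1 (p(o) = (2*o)/((2*o)) = (2*o)*(1/(2*o)) = 1)
v(83) - 538*31/p(-368) = -194 - 538*31/1 = -194 - 16678 = -16872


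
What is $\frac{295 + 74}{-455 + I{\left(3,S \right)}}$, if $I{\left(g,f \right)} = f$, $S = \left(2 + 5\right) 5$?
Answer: $- \frac{123}{140} \approx -0.87857$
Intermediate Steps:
$S = 35$ ($S = 7 \cdot 5 = 35$)
$\frac{295 + 74}{-455 + I{\left(3,S \right)}} = \frac{295 + 74}{-455 + 35} = \frac{369}{-420} = 369 \left(- \frac{1}{420}\right) = - \frac{123}{140}$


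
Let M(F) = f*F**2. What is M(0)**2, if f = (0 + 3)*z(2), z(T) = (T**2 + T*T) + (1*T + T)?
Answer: 0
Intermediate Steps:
z(T) = 2*T + 2*T**2 (z(T) = (T**2 + T**2) + (T + T) = 2*T**2 + 2*T = 2*T + 2*T**2)
f = 36 (f = (0 + 3)*(2*2*(1 + 2)) = 3*(2*2*3) = 3*12 = 36)
M(F) = 36*F**2
M(0)**2 = (36*0**2)**2 = (36*0)**2 = 0**2 = 0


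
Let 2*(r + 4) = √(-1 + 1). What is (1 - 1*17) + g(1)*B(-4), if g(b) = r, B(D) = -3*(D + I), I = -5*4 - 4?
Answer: -352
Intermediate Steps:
I = -24 (I = -20 - 4 = -24)
r = -4 (r = -4 + √(-1 + 1)/2 = -4 + √0/2 = -4 + (½)*0 = -4 + 0 = -4)
B(D) = 72 - 3*D (B(D) = -3*(D - 24) = -3*(-24 + D) = 72 - 3*D)
g(b) = -4
(1 - 1*17) + g(1)*B(-4) = (1 - 1*17) - 4*(72 - 3*(-4)) = (1 - 17) - 4*(72 + 12) = -16 - 4*84 = -16 - 336 = -352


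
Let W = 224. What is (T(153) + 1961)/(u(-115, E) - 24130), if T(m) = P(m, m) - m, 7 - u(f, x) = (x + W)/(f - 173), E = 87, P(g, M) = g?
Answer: -564768/6947113 ≈ -0.081295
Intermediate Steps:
u(f, x) = 7 - (224 + x)/(-173 + f) (u(f, x) = 7 - (x + 224)/(f - 173) = 7 - (224 + x)/(-173 + f))
T(m) = 0 (T(m) = m - m = 0)
(T(153) + 1961)/(u(-115, E) - 24130) = (0 + 1961)/((-1435 - 1*87 + 7*(-115))/(-173 - 115) - 24130) = 1961/((-1435 - 87 - 805)/(-288) - 24130) = 1961/(-1/288*(-2327) - 24130) = 1961/(2327/288 - 24130) = 1961/(-6947113/288) = 1961*(-288/6947113) = -564768/6947113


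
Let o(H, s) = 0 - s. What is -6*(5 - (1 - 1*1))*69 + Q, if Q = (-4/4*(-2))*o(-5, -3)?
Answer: -2064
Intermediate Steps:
o(H, s) = -s
Q = 6 (Q = (-4/4*(-2))*(-1*(-3)) = (-4*1/4*(-2))*3 = -1*(-2)*3 = 2*3 = 6)
-6*(5 - (1 - 1*1))*69 + Q = -6*(5 - (1 - 1*1))*69 + 6 = -6*(5 - (1 - 1))*69 + 6 = -6*(5 - 1*0)*69 + 6 = -6*(5 + 0)*69 + 6 = -6*5*69 + 6 = -30*69 + 6 = -2070 + 6 = -2064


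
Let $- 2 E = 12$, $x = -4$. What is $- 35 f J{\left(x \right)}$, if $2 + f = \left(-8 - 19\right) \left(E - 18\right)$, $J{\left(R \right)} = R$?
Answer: $90440$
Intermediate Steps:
$E = -6$ ($E = \left(- \frac{1}{2}\right) 12 = -6$)
$f = 646$ ($f = -2 + \left(-8 - 19\right) \left(-6 - 18\right) = -2 - -648 = -2 + 648 = 646$)
$- 35 f J{\left(x \right)} = \left(-35\right) 646 \left(-4\right) = \left(-22610\right) \left(-4\right) = 90440$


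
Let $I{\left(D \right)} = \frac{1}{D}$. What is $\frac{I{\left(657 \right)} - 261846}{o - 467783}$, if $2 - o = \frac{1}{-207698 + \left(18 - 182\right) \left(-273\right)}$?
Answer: $\frac{1475190494434}{2635389078615} \approx 0.55976$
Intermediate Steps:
$o = \frac{325853}{162926}$ ($o = 2 - \frac{1}{-207698 + \left(18 - 182\right) \left(-273\right)} = 2 - \frac{1}{-207698 - -44772} = 2 - \frac{1}{-207698 + 44772} = 2 - \frac{1}{-162926} = 2 - - \frac{1}{162926} = 2 + \frac{1}{162926} = \frac{325853}{162926} \approx 2.0$)
$\frac{I{\left(657 \right)} - 261846}{o - 467783} = \frac{\frac{1}{657} - 261846}{\frac{325853}{162926} - 467783} = \frac{\frac{1}{657} - 261846}{- \frac{76213687205}{162926}} = \left(- \frac{172032821}{657}\right) \left(- \frac{162926}{76213687205}\right) = \frac{1475190494434}{2635389078615}$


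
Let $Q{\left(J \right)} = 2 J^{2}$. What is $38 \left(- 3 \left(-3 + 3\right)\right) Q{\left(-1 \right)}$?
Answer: $0$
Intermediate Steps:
$38 \left(- 3 \left(-3 + 3\right)\right) Q{\left(-1 \right)} = 38 \left(- 3 \left(-3 + 3\right)\right) 2 \left(-1\right)^{2} = 38 \left(\left(-3\right) 0\right) 2 \cdot 1 = 38 \cdot 0 \cdot 2 = 0 \cdot 2 = 0$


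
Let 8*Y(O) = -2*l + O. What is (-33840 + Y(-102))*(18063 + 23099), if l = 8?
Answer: -2787058439/2 ≈ -1.3935e+9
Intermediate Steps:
Y(O) = -2 + O/8 (Y(O) = (-2*8 + O)/8 = (-16 + O)/8 = -2 + O/8)
(-33840 + Y(-102))*(18063 + 23099) = (-33840 + (-2 + (1/8)*(-102)))*(18063 + 23099) = (-33840 + (-2 - 51/4))*41162 = (-33840 - 59/4)*41162 = -135419/4*41162 = -2787058439/2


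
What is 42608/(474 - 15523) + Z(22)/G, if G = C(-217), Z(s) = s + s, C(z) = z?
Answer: -9908092/3265633 ≈ -3.0340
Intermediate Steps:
Z(s) = 2*s
G = -217
42608/(474 - 15523) + Z(22)/G = 42608/(474 - 15523) + (2*22)/(-217) = 42608/(-15049) + 44*(-1/217) = 42608*(-1/15049) - 44/217 = -42608/15049 - 44/217 = -9908092/3265633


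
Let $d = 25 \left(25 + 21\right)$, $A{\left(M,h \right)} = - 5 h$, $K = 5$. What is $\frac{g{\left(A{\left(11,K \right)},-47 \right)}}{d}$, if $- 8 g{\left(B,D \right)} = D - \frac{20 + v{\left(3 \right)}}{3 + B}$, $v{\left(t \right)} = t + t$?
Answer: $\frac{63}{12650} \approx 0.0049802$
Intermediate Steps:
$v{\left(t \right)} = 2 t$
$d = 1150$ ($d = 25 \cdot 46 = 1150$)
$g{\left(B,D \right)} = - \frac{D}{8} + \frac{13}{4 \left(3 + B\right)}$ ($g{\left(B,D \right)} = - \frac{D - \frac{20 + 2 \cdot 3}{3 + B}}{8} = - \frac{D - \frac{20 + 6}{3 + B}}{8} = - \frac{D - \frac{26}{3 + B}}{8} = - \frac{D}{8} + \frac{13}{4 \left(3 + B\right)}$)
$\frac{g{\left(A{\left(11,K \right)},-47 \right)}}{d} = \frac{\frac{1}{8} \frac{1}{3 - 25} \left(26 - -141 - \left(-5\right) 5 \left(-47\right)\right)}{1150} = \frac{26 + 141 - \left(-25\right) \left(-47\right)}{8 \left(3 - 25\right)} \frac{1}{1150} = \frac{26 + 141 - 1175}{8 \left(-22\right)} \frac{1}{1150} = \frac{1}{8} \left(- \frac{1}{22}\right) \left(-1008\right) \frac{1}{1150} = \frac{63}{11} \cdot \frac{1}{1150} = \frac{63}{12650}$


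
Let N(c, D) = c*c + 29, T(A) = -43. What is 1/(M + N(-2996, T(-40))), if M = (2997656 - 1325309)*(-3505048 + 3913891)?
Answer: 1/683736340566 ≈ 1.4626e-12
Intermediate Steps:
N(c, D) = 29 + c² (N(c, D) = c² + 29 = 29 + c²)
M = 683727364521 (M = 1672347*408843 = 683727364521)
1/(M + N(-2996, T(-40))) = 1/(683727364521 + (29 + (-2996)²)) = 1/(683727364521 + (29 + 8976016)) = 1/(683727364521 + 8976045) = 1/683736340566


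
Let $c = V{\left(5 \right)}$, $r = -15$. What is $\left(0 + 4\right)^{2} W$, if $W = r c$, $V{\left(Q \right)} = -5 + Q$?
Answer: $0$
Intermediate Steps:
$c = 0$ ($c = -5 + 5 = 0$)
$W = 0$ ($W = \left(-15\right) 0 = 0$)
$\left(0 + 4\right)^{2} W = \left(0 + 4\right)^{2} \cdot 0 = 4^{2} \cdot 0 = 16 \cdot 0 = 0$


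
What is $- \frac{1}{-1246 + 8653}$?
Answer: $- \frac{1}{7407} \approx -0.00013501$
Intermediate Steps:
$- \frac{1}{-1246 + 8653} = - \frac{1}{7407}$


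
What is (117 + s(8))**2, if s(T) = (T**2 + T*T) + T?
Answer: 64009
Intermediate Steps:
s(T) = T + 2*T**2 (s(T) = (T**2 + T**2) + T = 2*T**2 + T = T + 2*T**2)
(117 + s(8))**2 = (117 + 8*(1 + 2*8))**2 = (117 + 8*(1 + 16))**2 = (117 + 8*17)**2 = (117 + 136)**2 = 253**2 = 64009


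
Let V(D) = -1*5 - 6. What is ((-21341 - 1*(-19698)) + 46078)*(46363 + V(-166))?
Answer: 2059651120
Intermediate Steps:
V(D) = -11 (V(D) = -5 - 6 = -11)
((-21341 - 1*(-19698)) + 46078)*(46363 + V(-166)) = ((-21341 - 1*(-19698)) + 46078)*(46363 - 11) = ((-21341 + 19698) + 46078)*46352 = (-1643 + 46078)*46352 = 44435*46352 = 2059651120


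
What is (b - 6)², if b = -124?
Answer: 16900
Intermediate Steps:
(b - 6)² = (-124 - 6)² = (-130)² = 16900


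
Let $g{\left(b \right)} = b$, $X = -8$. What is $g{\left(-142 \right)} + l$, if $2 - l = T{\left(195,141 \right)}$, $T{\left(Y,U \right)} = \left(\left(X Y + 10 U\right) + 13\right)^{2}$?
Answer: $-18909$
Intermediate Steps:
$T{\left(Y,U \right)} = \left(13 - 8 Y + 10 U\right)^{2}$ ($T{\left(Y,U \right)} = \left(\left(- 8 Y + 10 U\right) + 13\right)^{2} = \left(13 - 8 Y + 10 U\right)^{2}$)
$l = -18767$ ($l = 2 - \left(13 - 1560 + 10 \cdot 141\right)^{2} = 2 - \left(13 - 1560 + 1410\right)^{2} = 2 - \left(-137\right)^{2} = 2 - 18769 = -18767$)
$g{\left(-142 \right)} + l = -142 - 18767 = -18909$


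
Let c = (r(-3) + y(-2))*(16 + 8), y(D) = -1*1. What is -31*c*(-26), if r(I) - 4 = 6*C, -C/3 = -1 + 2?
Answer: -290160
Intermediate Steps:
C = -3 (C = -3*(-1 + 2) = -3*1 = -3)
y(D) = -1
r(I) = -14 (r(I) = 4 + 6*(-3) = 4 - 18 = -14)
c = -360 (c = (-14 - 1)*(16 + 8) = -15*24 = -360)
-31*c*(-26) = -31*(-360)*(-26) = 11160*(-26) = -290160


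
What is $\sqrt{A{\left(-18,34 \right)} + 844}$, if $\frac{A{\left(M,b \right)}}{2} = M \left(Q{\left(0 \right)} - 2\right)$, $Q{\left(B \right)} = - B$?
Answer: $2 \sqrt{229} \approx 30.266$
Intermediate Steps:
$A{\left(M,b \right)} = - 4 M$ ($A{\left(M,b \right)} = 2 M \left(\left(-1\right) 0 - 2\right) = 2 M \left(0 - 2\right) = 2 M \left(-2\right) = 2 \left(- 2 M\right) = - 4 M$)
$\sqrt{A{\left(-18,34 \right)} + 844} = \sqrt{\left(-4\right) \left(-18\right) + 844} = \sqrt{72 + 844} = \sqrt{916} = 2 \sqrt{229}$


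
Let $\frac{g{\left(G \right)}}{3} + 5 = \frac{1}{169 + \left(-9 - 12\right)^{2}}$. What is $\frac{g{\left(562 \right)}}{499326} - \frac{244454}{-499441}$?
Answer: $\frac{24817798931871}{50708054942420} \approx 0.48943$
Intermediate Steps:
$g{\left(G \right)} = - \frac{9147}{610}$ ($g{\left(G \right)} = -15 + \frac{3}{169 + \left(-9 - 12\right)^{2}} = -15 + \frac{3}{169 + \left(-21\right)^{2}} = -15 + \frac{3}{169 + 441} = -15 + \frac{3}{610} = - \frac{9147}{610}$)
$\frac{g{\left(562 \right)}}{499326} - \frac{244454}{-499441} = - \frac{9147}{610 \cdot 499326} - \frac{244454}{-499441} = \left(- \frac{9147}{610}\right) \frac{1}{499326} - - \frac{244454}{499441} = - \frac{3049}{101529620} + \frac{244454}{499441} = \frac{24817798931871}{50708054942420}$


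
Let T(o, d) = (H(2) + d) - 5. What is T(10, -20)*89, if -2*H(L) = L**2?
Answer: -2403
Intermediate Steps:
H(L) = -L**2/2
T(o, d) = -7 + d (T(o, d) = (-1/2*2**2 + d) - 5 = (-1/2*4 + d) - 5 = (-2 + d) - 5 = -7 + d)
T(10, -20)*89 = (-7 - 20)*89 = -27*89 = -2403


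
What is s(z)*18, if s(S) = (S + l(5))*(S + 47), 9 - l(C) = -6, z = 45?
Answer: 99360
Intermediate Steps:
l(C) = 15 (l(C) = 9 - 1*(-6) = 9 + 6 = 15)
s(S) = (15 + S)*(47 + S) (s(S) = (S + 15)*(S + 47) = (15 + S)*(47 + S))
s(z)*18 = (705 + 45² + 62*45)*18 = (705 + 2025 + 2790)*18 = 5520*18 = 99360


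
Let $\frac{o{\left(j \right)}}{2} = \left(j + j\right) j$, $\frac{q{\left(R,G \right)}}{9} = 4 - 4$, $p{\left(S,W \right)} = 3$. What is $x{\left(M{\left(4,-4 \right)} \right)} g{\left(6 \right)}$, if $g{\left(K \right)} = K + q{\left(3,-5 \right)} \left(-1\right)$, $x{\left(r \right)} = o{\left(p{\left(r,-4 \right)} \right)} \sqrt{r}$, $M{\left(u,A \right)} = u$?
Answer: $432$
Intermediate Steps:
$q{\left(R,G \right)} = 0$ ($q{\left(R,G \right)} = 9 \left(4 - 4\right) = 9 \cdot 0 = 0$)
$o{\left(j \right)} = 4 j^{2}$ ($o{\left(j \right)} = 2 \left(j + j\right) j = 2 \cdot 2 j j = 2 \cdot 2 j^{2} = 4 j^{2}$)
$x{\left(r \right)} = 36 \sqrt{r}$ ($x{\left(r \right)} = 4 \cdot 3^{2} \sqrt{r} = 4 \cdot 9 \sqrt{r} = 36 \sqrt{r}$)
$g{\left(K \right)} = K$ ($g{\left(K \right)} = K + 0 \left(-1\right) = K + 0 = K$)
$x{\left(M{\left(4,-4 \right)} \right)} g{\left(6 \right)} = 36 \sqrt{4} \cdot 6 = 36 \cdot 2 \cdot 6 = 72 \cdot 6 = 432$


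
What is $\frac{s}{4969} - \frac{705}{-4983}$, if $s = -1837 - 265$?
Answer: $- \frac{2323707}{8253509} \approx -0.28154$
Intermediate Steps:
$s = -2102$
$\frac{s}{4969} - \frac{705}{-4983} = - \frac{2102}{4969} - \frac{705}{-4983} = \left(-2102\right) \frac{1}{4969} - - \frac{235}{1661} = - \frac{2102}{4969} + \frac{235}{1661} = - \frac{2323707}{8253509}$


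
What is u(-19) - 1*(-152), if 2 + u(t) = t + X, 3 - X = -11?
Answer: 145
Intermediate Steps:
X = 14 (X = 3 - 1*(-11) = 3 + 11 = 14)
u(t) = 12 + t (u(t) = -2 + (t + 14) = -2 + (14 + t) = 12 + t)
u(-19) - 1*(-152) = (12 - 19) - 1*(-152) = -7 + 152 = 145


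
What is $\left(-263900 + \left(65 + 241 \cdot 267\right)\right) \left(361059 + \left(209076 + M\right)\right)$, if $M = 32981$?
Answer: $-120314404608$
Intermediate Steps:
$\left(-263900 + \left(65 + 241 \cdot 267\right)\right) \left(361059 + \left(209076 + M\right)\right) = \left(-263900 + \left(65 + 241 \cdot 267\right)\right) \left(361059 + \left(209076 + 32981\right)\right) = \left(-263900 + \left(65 + 64347\right)\right) \left(361059 + 242057\right) = \left(-263900 + 64412\right) 603116 = \left(-199488\right) 603116 = -120314404608$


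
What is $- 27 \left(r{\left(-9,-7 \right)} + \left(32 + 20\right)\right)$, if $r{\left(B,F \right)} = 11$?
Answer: $-1701$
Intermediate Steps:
$- 27 \left(r{\left(-9,-7 \right)} + \left(32 + 20\right)\right) = - 27 \left(11 + \left(32 + 20\right)\right) = - 27 \left(11 + 52\right) = \left(-27\right) 63 = -1701$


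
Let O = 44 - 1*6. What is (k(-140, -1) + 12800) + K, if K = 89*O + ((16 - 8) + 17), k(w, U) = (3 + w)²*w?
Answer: -2611453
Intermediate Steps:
O = 38 (O = 44 - 6 = 38)
k(w, U) = w*(3 + w)²
K = 3407 (K = 89*38 + ((16 - 8) + 17) = 3382 + (8 + 17) = 3382 + 25 = 3407)
(k(-140, -1) + 12800) + K = (-140*(3 - 140)² + 12800) + 3407 = (-140*(-137)² + 12800) + 3407 = (-140*18769 + 12800) + 3407 = (-2627660 + 12800) + 3407 = -2614860 + 3407 = -2611453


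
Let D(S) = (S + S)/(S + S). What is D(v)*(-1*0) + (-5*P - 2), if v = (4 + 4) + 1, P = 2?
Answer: -12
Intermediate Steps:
v = 9 (v = 8 + 1 = 9)
D(S) = 1 (D(S) = (2*S)/((2*S)) = (2*S)*(1/(2*S)) = 1)
D(v)*(-1*0) + (-5*P - 2) = 1*(-1*0) + (-5*2 - 2) = 1*0 + (-10 - 2) = 0 - 12 = -12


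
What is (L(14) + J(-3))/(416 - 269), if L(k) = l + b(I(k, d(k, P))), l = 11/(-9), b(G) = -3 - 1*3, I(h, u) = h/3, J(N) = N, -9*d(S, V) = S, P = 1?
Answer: -92/1323 ≈ -0.069539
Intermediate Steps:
d(S, V) = -S/9
I(h, u) = h/3 (I(h, u) = h*(⅓) = h/3)
b(G) = -6 (b(G) = -3 - 3 = -6)
l = -11/9 (l = 11*(-⅑) = -11/9 ≈ -1.2222)
L(k) = -65/9 (L(k) = -11/9 - 6 = -65/9)
(L(14) + J(-3))/(416 - 269) = (-65/9 - 3)/(416 - 269) = -92/9/147 = -92/9*1/147 = -92/1323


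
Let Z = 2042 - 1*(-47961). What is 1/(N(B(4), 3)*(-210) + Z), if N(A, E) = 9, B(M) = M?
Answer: 1/48113 ≈ 2.0784e-5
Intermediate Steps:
Z = 50003 (Z = 2042 + 47961 = 50003)
1/(N(B(4), 3)*(-210) + Z) = 1/(9*(-210) + 50003) = 1/(-1890 + 50003) = 1/48113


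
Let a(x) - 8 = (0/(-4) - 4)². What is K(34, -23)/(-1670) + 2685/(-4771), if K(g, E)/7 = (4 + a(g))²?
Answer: -15333599/3983785 ≈ -3.8490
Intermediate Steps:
a(x) = 24 (a(x) = 8 + (0/(-4) - 4)² = 8 + (0*(-¼) - 4)² = 8 + (0 - 4)² = 8 + (-4)² = 8 + 16 = 24)
K(g, E) = 5488 (K(g, E) = 7*(4 + 24)² = 7*28² = 7*784 = 5488)
K(34, -23)/(-1670) + 2685/(-4771) = 5488/(-1670) + 2685/(-4771) = 5488*(-1/1670) + 2685*(-1/4771) = -2744/835 - 2685/4771 = -15333599/3983785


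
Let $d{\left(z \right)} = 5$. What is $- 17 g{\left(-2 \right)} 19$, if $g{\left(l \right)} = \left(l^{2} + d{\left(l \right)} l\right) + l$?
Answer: $2584$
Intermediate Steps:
$g{\left(l \right)} = l^{2} + 6 l$ ($g{\left(l \right)} = \left(l^{2} + 5 l\right) + l = l^{2} + 6 l$)
$- 17 g{\left(-2 \right)} 19 = - 17 \left(- 2 \left(6 - 2\right)\right) 19 = - 17 \left(\left(-2\right) 4\right) 19 = \left(-17\right) \left(-8\right) 19 = 136 \cdot 19 = 2584$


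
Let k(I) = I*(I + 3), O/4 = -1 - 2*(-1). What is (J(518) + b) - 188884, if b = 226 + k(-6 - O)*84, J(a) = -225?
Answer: -183003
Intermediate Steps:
O = 4 (O = 4*(-1 - 2*(-1)) = 4*(-1 + 2) = 4*1 = 4)
k(I) = I*(3 + I)
b = 6106 (b = 226 + ((-6 - 1*4)*(3 + (-6 - 1*4)))*84 = 226 + ((-6 - 4)*(3 + (-6 - 4)))*84 = 226 - 10*(3 - 10)*84 = 226 - 10*(-7)*84 = 226 + 70*84 = 226 + 5880 = 6106)
(J(518) + b) - 188884 = (-225 + 6106) - 188884 = 5881 - 188884 = -183003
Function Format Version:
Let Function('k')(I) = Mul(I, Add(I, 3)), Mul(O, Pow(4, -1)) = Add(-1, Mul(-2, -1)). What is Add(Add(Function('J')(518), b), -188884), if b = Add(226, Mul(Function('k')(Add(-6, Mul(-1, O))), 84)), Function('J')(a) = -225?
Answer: -183003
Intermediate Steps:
O = 4 (O = Mul(4, Add(-1, Mul(-2, -1))) = Mul(4, Add(-1, 2)) = Mul(4, 1) = 4)
Function('k')(I) = Mul(I, Add(3, I))
b = 6106 (b = Add(226, Mul(Mul(Add(-6, Mul(-1, 4)), Add(3, Add(-6, Mul(-1, 4)))), 84)) = Add(226, Mul(Mul(Add(-6, -4), Add(3, Add(-6, -4))), 84)) = Add(226, Mul(Mul(-10, Add(3, -10)), 84)) = Add(226, Mul(Mul(-10, -7), 84)) = Add(226, Mul(70, 84)) = Add(226, 5880) = 6106)
Add(Add(Function('J')(518), b), -188884) = Add(Add(-225, 6106), -188884) = Add(5881, -188884) = -183003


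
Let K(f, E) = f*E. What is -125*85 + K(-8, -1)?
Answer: -10617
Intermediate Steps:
K(f, E) = E*f
-125*85 + K(-8, -1) = -125*85 - 1*(-8) = -10625 + 8 = -10617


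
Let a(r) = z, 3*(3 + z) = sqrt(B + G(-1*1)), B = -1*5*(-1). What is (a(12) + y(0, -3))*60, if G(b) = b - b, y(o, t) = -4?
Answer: -420 + 20*sqrt(5) ≈ -375.28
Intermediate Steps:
B = 5 (B = -5*(-1) = 5)
G(b) = 0
z = -3 + sqrt(5)/3 (z = -3 + sqrt(5 + 0)/3 = -3 + sqrt(5)/3 ≈ -2.2546)
a(r) = -3 + sqrt(5)/3
(a(12) + y(0, -3))*60 = ((-3 + sqrt(5)/3) - 4)*60 = (-7 + sqrt(5)/3)*60 = -420 + 20*sqrt(5)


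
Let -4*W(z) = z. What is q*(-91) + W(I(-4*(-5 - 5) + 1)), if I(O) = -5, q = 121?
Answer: -44039/4 ≈ -11010.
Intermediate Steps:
W(z) = -z/4
q*(-91) + W(I(-4*(-5 - 5) + 1)) = 121*(-91) - 1/4*(-5) = -11011 + 5/4 = -44039/4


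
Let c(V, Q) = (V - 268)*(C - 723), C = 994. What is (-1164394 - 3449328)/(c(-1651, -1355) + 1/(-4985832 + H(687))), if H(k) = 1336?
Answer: 22997078854112/2592182160305 ≈ 8.8717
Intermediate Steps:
c(V, Q) = -72628 + 271*V (c(V, Q) = (V - 268)*(994 - 723) = (-268 + V)*271 = -72628 + 271*V)
(-1164394 - 3449328)/(c(-1651, -1355) + 1/(-4985832 + H(687))) = (-1164394 - 3449328)/((-72628 + 271*(-1651)) + 1/(-4985832 + 1336)) = -4613722/((-72628 - 447421) + 1/(-4984496)) = -4613722/(-520049 - 1/4984496) = -4613722/(-2592182160305/4984496) = -4613722*(-4984496/2592182160305) = 22997078854112/2592182160305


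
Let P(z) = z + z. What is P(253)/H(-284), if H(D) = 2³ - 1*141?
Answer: -506/133 ≈ -3.8045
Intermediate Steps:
P(z) = 2*z
H(D) = -133 (H(D) = 8 - 141 = -133)
P(253)/H(-284) = (2*253)/(-133) = 506*(-1/133) = -506/133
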